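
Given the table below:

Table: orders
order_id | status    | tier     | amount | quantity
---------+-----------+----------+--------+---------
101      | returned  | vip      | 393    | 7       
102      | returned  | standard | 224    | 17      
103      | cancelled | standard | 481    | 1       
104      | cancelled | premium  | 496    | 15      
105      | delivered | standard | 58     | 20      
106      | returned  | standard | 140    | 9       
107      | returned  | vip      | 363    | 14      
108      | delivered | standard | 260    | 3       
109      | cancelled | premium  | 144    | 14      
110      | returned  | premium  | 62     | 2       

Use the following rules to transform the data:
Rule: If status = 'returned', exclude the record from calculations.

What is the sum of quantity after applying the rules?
53

Step 1: Identify records where status = 'returned'
Step 2: The excluded records sum to 49
Step 3: Original total quantity = 102
Step 4: Remaining total = 102 - 49 = 53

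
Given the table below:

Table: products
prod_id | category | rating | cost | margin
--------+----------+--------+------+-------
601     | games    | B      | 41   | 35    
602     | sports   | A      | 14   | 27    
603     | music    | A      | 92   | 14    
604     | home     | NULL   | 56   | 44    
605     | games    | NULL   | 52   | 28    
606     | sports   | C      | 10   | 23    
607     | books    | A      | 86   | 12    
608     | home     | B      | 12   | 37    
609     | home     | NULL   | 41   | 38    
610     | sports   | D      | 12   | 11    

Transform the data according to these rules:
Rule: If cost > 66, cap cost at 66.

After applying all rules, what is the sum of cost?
370

Step 1: 2 records have cost > 66
Step 2: These records originally summed to 178
Step 3: After capping: 2 × 66 = 132
Step 4: Unaffected records sum: 238
Step 5: Final sum = 132 + 238 = 370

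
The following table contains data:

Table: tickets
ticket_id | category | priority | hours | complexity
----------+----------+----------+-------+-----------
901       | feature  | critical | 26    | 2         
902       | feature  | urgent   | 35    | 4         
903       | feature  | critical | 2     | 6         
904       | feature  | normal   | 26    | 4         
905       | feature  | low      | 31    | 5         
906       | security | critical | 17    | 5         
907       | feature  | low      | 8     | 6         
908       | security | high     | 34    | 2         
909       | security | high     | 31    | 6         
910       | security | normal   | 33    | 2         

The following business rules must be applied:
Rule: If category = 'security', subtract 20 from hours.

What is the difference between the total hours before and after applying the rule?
80

Step 1: Original sum of hours = 243
Step 2: 4 records have category = 'security'
Step 3: Each affected record changes by -20
Step 4: Total change = 4 × -20 = -80
Step 5: New sum = 243 + -80 = 163
Step 6: Difference = |163 - 243| = 80
        (Sum decreased by 80)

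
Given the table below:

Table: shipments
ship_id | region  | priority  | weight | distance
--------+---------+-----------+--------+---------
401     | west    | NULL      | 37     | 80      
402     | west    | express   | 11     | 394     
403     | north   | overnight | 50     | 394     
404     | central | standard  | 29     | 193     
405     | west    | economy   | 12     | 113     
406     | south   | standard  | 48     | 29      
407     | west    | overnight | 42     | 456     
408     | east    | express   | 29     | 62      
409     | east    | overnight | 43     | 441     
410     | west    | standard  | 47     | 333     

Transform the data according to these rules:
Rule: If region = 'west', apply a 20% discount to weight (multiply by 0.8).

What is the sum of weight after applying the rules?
318.2

Step 1: Records with region = 'west' have total weight = 149
Step 2: Apply multiplier: 149 × 0.8 = 119.2
Step 3: Other records total: 199
Step 4: Final sum = 119.2 + 199 = 318.2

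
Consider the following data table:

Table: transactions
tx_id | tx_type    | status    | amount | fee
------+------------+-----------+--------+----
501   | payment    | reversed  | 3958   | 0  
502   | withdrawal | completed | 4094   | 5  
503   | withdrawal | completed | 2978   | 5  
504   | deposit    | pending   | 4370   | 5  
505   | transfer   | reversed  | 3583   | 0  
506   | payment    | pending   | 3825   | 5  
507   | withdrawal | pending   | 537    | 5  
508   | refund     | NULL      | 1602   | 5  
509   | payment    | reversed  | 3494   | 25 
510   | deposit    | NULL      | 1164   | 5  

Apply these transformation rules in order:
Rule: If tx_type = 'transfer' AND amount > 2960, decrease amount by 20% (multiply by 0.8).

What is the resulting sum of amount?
28888.4

Step 1: Find records where tx_type = 'transfer' AND amount > 2960
Step 2: 1 records match, summing to 3583
Step 3: After multiplier: 3583 × 0.8 = 2866.4
Step 4: Unaffected records sum: 26022
Step 5: Final sum = 2866.4 + 26022 = 28888.4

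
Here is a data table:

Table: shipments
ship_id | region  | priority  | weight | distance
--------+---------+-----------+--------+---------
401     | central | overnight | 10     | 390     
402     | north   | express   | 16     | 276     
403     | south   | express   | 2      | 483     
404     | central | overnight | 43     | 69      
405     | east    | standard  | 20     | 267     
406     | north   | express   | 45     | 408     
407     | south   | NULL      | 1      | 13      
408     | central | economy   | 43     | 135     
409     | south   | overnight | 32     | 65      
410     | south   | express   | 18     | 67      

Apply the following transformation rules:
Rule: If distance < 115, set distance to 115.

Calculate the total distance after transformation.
2419

Step 1: 4 records have distance < 115
Step 2: These records originally summed to 214
Step 3: After setting to minimum: 4 × 115 = 460
Step 4: Unaffected records sum: 1959
Step 5: Final sum = 460 + 1959 = 2419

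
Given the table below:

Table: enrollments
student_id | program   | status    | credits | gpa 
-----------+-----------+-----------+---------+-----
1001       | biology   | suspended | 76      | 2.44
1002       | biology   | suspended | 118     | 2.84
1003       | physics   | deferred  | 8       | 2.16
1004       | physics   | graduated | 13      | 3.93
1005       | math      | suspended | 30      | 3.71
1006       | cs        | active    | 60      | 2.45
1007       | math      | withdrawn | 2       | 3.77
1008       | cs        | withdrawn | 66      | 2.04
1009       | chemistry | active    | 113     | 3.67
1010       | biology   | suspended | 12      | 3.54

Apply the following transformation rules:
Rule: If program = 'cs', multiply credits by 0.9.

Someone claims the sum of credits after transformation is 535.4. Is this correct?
No, the correct result is 485.4.

Step 1: Calculate the correct sum after transformation
Step 2: Apply multiplier 0.9 to records where program = 'cs'
Step 3: Correct result = 485.4
Step 4: Claimed result = 535.4
Step 5: 485.4 ≠ 535.4
Conclusion: The claimed result is incorrect. The correct answer is 485.4.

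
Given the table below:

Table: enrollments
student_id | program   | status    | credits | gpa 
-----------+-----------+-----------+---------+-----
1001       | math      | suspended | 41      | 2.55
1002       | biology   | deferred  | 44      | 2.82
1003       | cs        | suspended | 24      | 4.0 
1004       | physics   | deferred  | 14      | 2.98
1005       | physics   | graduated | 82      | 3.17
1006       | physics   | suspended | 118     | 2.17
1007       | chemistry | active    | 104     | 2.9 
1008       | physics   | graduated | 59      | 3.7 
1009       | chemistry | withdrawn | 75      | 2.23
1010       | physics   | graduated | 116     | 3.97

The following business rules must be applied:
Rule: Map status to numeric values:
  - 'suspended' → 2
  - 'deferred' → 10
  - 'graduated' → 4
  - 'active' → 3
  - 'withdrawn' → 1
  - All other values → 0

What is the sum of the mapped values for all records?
42

Step 1: Apply mapping to each record
Step 2: Count by status:
  'suspended': 3 records × 2 = 6
  'deferred': 2 records × 10 = 20
  'graduated': 3 records × 4 = 12
  'active': 1 records × 3 = 3
  'withdrawn': 1 records × 1 = 1
Step 3: Sum all mapped values = 42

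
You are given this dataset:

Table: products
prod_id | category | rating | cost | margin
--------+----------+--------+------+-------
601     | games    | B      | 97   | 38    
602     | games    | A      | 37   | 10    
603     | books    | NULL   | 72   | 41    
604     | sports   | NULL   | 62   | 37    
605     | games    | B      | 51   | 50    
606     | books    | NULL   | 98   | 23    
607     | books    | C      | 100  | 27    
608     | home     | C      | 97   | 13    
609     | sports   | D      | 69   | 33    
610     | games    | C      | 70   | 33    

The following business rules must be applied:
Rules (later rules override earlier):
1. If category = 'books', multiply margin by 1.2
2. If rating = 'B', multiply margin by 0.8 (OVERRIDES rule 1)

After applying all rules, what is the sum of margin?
305.6

Step 1: Rule 2 takes priority for records with rating = 'B'
  - 2 records: 88 × 0.8 = 70.4
Step 2: Rule 1 applies to remaining records with category = 'books'
  - 3 records: 91 × 1.2 = 109.2
Step 3: Other records unchanged: 126
Step 4: Final sum = 70.4 + 109.2 + 126 = 305.6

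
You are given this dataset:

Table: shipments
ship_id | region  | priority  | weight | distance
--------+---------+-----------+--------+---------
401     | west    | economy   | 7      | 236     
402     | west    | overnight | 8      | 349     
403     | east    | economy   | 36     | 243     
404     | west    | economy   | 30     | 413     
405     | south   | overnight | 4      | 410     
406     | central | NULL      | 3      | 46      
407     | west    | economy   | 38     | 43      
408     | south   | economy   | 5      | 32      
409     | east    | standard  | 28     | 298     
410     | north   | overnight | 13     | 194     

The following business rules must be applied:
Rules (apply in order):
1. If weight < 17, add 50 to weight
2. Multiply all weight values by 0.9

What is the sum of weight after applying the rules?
424.8

Step 1: Apply Rule 1 - Add 50 to records with weight < 17
  - 6 records affected: 40 + (6 × 50) = 340
  - Unaffected records: 132
  - Sum after Rule 1: 472
Step 2: Apply Rule 2 - Multiply all by 0.9
  - 472 × 0.9 = 424.8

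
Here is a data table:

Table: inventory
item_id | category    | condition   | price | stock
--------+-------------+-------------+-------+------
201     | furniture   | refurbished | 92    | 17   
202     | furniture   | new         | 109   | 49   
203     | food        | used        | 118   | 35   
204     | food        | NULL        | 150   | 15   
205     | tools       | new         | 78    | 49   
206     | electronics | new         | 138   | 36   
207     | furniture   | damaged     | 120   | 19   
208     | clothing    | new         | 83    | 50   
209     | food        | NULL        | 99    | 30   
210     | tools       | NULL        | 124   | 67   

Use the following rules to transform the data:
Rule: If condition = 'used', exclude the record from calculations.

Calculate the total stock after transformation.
332

Step 1: Identify records where condition = 'used'
Step 2: The excluded records sum to 35
Step 3: Original total stock = 367
Step 4: Remaining total = 367 - 35 = 332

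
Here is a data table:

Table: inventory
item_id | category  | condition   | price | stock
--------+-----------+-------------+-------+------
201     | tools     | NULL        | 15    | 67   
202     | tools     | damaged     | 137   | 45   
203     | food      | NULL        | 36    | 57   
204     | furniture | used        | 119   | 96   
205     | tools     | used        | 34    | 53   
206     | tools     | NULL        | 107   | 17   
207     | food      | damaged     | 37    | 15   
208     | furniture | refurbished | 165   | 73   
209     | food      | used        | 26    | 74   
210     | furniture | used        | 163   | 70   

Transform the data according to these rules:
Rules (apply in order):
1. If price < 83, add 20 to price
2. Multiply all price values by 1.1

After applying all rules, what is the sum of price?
1032.9

Step 1: Apply Rule 1 - Add 20 to records with price < 83
  - 5 records affected: 148 + (5 × 20) = 248
  - Unaffected records: 691
  - Sum after Rule 1: 939
Step 2: Apply Rule 2 - Multiply all by 1.1
  - 939 × 1.1 = 1032.9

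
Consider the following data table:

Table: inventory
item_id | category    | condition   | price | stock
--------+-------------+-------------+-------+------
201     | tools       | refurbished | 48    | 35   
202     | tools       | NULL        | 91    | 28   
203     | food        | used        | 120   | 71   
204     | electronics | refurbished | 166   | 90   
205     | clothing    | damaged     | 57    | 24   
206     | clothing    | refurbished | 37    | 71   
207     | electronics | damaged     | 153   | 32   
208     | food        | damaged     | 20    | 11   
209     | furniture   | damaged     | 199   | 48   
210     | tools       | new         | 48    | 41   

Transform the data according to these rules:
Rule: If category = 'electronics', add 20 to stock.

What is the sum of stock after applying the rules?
491

Step 1: Count records where category = 'electronics': 2
Step 2: Total bonus added: 2 × 20 = 40
Step 3: Original sum of stock: 451
Step 4: Final sum = 451 + 40 = 491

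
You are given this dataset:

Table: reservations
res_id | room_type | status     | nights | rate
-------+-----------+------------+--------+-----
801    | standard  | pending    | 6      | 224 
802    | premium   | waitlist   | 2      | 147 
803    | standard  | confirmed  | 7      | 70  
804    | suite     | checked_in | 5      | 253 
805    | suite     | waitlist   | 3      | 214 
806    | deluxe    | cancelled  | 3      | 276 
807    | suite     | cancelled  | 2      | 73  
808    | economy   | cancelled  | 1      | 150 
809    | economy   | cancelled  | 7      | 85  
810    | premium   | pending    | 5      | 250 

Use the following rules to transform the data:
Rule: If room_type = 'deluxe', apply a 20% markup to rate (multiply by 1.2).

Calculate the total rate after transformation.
1797.2

Step 1: Records with room_type = 'deluxe' have total rate = 276
Step 2: Apply multiplier: 276 × 1.2 = 331.2
Step 3: Other records total: 1466
Step 4: Final sum = 331.2 + 1466 = 1797.2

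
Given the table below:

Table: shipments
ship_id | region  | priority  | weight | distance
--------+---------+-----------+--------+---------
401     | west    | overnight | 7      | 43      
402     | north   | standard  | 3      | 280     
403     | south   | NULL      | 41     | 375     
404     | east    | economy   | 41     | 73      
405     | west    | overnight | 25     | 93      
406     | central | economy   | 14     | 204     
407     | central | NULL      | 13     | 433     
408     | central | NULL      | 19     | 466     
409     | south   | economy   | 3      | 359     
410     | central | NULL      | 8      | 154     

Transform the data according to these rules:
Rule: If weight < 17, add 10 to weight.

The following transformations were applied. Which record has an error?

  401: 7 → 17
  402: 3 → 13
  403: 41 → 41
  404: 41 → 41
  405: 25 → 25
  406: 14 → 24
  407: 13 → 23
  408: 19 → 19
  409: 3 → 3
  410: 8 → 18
Record 409 has an error. The correct transformed value should be 13, not 3.

Step 1: Check each record against the rule
Step 2: Record 409 has weight = 3
Step 3: Since 3 < 17, the bonus should have been applied
Step 4: Correct value = 13, but claimed value = 3
Conclusion: Record 409 has the error.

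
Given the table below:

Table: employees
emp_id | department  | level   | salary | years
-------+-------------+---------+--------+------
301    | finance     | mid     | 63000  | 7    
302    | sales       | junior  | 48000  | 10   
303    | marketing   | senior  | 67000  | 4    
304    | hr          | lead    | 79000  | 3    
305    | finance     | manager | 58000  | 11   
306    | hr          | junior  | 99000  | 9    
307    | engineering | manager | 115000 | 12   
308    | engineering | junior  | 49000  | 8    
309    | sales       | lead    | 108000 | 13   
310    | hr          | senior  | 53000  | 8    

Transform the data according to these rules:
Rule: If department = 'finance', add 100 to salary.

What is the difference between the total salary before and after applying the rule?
200

Step 1: Original sum of salary = 739000
Step 2: 2 records have department = 'finance'
Step 3: Each affected record changes by 100
Step 4: Total change = 2 × 100 = 200
Step 5: New sum = 739000 + 200 = 739200
Step 6: Difference = |739200 - 739000| = 200
        (Sum increased by 200)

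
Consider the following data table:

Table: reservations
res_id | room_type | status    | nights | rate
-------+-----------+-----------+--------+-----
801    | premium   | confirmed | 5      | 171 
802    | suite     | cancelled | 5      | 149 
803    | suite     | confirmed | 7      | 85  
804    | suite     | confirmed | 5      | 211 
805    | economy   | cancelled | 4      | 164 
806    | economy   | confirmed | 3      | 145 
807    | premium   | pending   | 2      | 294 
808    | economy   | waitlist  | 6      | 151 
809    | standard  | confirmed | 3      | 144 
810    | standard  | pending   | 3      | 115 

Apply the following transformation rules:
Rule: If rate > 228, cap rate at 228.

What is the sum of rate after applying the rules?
1563

Step 1: 1 records have rate > 228
Step 2: These records originally summed to 294
Step 3: After capping: 1 × 228 = 228
Step 4: Unaffected records sum: 1335
Step 5: Final sum = 228 + 1335 = 1563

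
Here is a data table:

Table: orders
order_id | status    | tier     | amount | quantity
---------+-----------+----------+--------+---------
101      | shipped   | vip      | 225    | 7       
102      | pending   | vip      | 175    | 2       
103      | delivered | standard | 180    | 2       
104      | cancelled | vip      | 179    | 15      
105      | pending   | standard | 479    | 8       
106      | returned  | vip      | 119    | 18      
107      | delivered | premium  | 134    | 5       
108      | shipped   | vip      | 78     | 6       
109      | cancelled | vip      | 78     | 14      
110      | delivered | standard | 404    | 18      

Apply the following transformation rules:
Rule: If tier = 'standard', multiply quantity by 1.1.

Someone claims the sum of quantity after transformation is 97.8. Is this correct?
Yes, the result is correct.

Step 1: Calculate the correct sum after transformation
Step 2: Apply multiplier 1.1 to records where tier = 'standard'
Step 3: Correct result = 97.8
Step 4: Claimed result = 97.8
Step 5: 97.8 = 97.8 ✓
Conclusion: The claimed result is correct.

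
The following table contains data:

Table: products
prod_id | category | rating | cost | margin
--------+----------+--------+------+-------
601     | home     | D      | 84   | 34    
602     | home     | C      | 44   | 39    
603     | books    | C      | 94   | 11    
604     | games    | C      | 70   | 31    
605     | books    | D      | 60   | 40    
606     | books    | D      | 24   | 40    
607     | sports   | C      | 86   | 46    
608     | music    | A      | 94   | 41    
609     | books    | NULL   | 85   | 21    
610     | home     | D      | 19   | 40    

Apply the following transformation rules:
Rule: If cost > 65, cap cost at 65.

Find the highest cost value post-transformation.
65

Step 1: Original maximum cost = 94
Step 2: Apply cap at 65
Step 3: 6 records had cost > 65 and were capped
Step 4: Maximum after transformation = 65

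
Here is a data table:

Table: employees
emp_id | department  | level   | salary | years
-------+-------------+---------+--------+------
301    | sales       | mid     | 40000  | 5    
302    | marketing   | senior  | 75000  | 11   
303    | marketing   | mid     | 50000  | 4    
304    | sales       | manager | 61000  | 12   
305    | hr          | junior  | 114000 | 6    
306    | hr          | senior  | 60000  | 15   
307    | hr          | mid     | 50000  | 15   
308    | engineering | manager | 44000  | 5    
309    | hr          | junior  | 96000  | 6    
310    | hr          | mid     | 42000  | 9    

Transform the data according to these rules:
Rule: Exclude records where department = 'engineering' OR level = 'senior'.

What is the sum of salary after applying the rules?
453000

Step 1: Find records where department = 'engineering' OR level = 'senior'
Step 2: 3 records match, summing to 179000
Step 3: Original sum: 632000
Step 4: Remaining sum = 632000 - 179000 = 453000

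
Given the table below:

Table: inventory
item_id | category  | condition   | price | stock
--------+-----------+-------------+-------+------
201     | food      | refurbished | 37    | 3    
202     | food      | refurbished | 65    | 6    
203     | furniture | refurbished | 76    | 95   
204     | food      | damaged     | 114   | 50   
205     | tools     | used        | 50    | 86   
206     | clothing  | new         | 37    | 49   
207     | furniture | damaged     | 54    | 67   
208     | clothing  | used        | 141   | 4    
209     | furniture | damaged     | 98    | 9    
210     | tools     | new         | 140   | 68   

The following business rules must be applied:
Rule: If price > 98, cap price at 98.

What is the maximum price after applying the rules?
98

Step 1: Original maximum price = 141
Step 2: Apply cap at 98
Step 3: 3 records had price > 98 and were capped
Step 4: Maximum after transformation = 98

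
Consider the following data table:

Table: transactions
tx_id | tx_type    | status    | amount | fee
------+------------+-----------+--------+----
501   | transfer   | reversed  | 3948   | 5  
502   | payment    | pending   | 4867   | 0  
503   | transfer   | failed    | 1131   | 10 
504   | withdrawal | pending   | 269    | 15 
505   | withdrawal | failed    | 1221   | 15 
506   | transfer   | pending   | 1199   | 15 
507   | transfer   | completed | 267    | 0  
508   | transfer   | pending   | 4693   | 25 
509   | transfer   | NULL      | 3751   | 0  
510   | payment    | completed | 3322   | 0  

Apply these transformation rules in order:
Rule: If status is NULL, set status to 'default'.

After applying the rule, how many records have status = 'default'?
1

Step 1: Count records where status IS NULL
Step 2: Found 1 records with NULL status
Step 3: These records will have status set to 'default'
Step 4: Records already having status = 'default': 0
Step 5: Answer: 1 + 0 = 1 records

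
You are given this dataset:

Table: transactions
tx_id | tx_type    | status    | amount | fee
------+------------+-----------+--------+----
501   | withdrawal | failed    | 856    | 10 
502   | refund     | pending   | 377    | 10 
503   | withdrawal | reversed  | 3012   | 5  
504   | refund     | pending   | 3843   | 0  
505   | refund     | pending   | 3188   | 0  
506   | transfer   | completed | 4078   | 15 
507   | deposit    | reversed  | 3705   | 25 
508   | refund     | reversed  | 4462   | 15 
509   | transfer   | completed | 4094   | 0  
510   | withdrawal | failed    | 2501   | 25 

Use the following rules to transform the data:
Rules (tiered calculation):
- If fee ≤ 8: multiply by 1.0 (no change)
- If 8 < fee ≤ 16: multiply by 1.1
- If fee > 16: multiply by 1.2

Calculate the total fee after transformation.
120.0

Step 1: Tier 1 (fee ≤ 8): 4 records, sum = 5 × 1.0 = 5.0
Step 2: Tier 2 (8 < fee ≤ 16): 4 records, sum = 50 × 1.1 = 55.0
Step 3: Tier 3 (fee > 16): 2 records, sum = 50 × 1.2 = 60.0
Step 4: Final sum = 5.0 + 55.0 + 60.0 = 120.0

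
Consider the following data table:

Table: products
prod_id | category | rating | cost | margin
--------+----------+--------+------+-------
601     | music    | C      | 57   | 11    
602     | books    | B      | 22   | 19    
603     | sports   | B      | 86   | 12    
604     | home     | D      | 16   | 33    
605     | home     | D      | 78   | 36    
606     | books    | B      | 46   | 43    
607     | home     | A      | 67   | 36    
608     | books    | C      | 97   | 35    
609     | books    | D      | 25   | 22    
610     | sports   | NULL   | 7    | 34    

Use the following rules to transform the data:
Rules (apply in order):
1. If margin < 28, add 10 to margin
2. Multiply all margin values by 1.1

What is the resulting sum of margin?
353.1

Step 1: Apply Rule 1 - Add 10 to records with margin < 28
  - 4 records affected: 64 + (4 × 10) = 104
  - Unaffected records: 217
  - Sum after Rule 1: 321
Step 2: Apply Rule 2 - Multiply all by 1.1
  - 321 × 1.1 = 353.1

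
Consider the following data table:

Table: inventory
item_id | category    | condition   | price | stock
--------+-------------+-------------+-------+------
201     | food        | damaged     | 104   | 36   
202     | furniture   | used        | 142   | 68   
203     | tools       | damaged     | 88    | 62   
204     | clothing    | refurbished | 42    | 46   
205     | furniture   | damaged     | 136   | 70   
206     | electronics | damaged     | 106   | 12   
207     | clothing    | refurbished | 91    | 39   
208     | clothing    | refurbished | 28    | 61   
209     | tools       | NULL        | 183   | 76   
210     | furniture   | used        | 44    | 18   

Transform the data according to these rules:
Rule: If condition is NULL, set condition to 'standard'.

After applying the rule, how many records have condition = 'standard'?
1

Step 1: Count records where condition IS NULL
Step 2: Found 1 records with NULL condition
Step 3: These records will have condition set to 'standard'
Step 4: Records already having condition = 'standard': 0
Step 5: Answer: 1 + 0 = 1 records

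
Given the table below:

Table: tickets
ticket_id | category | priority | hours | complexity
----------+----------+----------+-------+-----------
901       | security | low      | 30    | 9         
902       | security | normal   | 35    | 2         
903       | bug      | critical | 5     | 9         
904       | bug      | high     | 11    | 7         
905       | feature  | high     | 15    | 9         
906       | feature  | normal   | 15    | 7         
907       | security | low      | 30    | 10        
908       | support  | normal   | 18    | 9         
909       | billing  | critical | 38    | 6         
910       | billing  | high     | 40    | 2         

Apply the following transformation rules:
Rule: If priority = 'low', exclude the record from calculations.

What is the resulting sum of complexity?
51

Step 1: Identify records where priority = 'low'
Step 2: The excluded records sum to 19
Step 3: Original total complexity = 70
Step 4: Remaining total = 70 - 19 = 51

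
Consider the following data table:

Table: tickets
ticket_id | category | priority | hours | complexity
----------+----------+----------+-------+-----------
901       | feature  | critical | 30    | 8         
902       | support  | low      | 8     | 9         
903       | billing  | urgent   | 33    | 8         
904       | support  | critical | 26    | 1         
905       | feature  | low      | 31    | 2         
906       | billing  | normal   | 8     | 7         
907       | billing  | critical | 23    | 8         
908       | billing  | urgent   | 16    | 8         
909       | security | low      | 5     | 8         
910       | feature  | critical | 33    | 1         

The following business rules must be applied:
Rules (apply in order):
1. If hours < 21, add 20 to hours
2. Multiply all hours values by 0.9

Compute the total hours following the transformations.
263.7

Step 1: Apply Rule 1 - Add 20 to records with hours < 21
  - 4 records affected: 37 + (4 × 20) = 117
  - Unaffected records: 176
  - Sum after Rule 1: 293
Step 2: Apply Rule 2 - Multiply all by 0.9
  - 293 × 0.9 = 263.7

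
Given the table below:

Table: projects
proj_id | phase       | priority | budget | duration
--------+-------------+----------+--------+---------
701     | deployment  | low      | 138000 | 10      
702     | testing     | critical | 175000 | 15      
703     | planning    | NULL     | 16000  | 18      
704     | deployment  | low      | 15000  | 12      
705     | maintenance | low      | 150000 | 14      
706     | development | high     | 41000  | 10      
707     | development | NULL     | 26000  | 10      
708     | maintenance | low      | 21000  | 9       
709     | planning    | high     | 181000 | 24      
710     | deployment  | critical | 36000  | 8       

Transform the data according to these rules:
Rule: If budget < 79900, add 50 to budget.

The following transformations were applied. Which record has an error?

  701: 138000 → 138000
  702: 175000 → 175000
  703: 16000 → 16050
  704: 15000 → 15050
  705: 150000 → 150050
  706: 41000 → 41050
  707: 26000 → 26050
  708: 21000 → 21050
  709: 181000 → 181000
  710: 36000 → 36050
Record 705 has an error. The correct transformed value should be 150000, not 150050.

Step 1: Check each record against the rule
Step 2: Record 705 has budget = 150000
Step 3: Since 150000 >= 79900, the bonus should not have been applied
Step 4: Correct value = 150000, but claimed value = 150050
Conclusion: Record 705 has the error.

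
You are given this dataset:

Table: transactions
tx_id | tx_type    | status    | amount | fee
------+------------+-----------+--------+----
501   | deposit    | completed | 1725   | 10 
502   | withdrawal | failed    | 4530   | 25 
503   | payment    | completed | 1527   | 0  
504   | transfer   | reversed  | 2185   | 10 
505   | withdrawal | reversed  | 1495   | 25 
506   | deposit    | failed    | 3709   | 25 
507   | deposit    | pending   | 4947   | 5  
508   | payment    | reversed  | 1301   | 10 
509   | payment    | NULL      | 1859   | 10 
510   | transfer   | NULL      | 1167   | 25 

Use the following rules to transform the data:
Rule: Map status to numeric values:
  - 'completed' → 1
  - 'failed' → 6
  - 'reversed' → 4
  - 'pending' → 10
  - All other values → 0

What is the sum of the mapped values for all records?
36

Step 1: Apply mapping to each record
Step 2: Count by status:
  'completed': 2 records × 1 = 2
  'failed': 2 records × 6 = 12
  'reversed': 3 records × 4 = 12
  'pending': 1 records × 10 = 10
Step 3: Sum all mapped values = 36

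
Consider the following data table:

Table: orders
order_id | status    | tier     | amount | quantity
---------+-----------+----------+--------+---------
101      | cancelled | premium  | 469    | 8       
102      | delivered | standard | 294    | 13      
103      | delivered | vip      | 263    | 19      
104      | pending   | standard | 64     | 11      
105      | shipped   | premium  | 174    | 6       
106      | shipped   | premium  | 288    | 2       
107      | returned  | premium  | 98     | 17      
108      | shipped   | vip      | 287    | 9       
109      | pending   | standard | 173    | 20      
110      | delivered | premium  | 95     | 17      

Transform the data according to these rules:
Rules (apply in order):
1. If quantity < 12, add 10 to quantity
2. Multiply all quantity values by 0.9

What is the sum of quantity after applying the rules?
154.8

Step 1: Apply Rule 1 - Add 10 to records with quantity < 12
  - 5 records affected: 36 + (5 × 10) = 86
  - Unaffected records: 86
  - Sum after Rule 1: 172
Step 2: Apply Rule 2 - Multiply all by 0.9
  - 172 × 0.9 = 154.8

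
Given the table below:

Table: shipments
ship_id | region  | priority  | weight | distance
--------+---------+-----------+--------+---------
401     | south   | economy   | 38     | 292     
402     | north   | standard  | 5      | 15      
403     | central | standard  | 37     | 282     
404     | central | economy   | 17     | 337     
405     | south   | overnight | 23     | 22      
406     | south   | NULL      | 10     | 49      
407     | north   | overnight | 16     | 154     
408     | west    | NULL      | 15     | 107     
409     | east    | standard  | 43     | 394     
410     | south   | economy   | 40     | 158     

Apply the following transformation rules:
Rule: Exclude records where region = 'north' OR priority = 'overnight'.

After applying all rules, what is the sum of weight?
200

Step 1: Find records where region = 'north' OR priority = 'overnight'
Step 2: 3 records match, summing to 44
Step 3: Original sum: 244
Step 4: Remaining sum = 244 - 44 = 200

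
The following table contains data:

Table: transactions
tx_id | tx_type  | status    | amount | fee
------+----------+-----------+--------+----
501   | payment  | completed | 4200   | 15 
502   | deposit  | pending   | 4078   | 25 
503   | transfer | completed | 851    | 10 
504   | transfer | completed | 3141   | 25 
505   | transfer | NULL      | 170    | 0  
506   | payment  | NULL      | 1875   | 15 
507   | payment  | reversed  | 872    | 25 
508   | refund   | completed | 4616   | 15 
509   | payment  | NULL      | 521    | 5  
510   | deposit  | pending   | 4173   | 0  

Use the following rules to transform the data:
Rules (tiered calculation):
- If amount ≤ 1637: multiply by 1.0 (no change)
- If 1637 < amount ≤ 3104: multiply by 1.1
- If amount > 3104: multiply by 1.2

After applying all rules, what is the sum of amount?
28726.1

Step 1: Tier 1 (amount ≤ 1637): 4 records, sum = 2414 × 1.0 = 2414.0
Step 2: Tier 2 (1637 < amount ≤ 3104): 1 records, sum = 1875 × 1.1 = 2062.5
Step 3: Tier 3 (amount > 3104): 5 records, sum = 20208 × 1.2 = 24249.6
Step 4: Final sum = 2414.0 + 2062.5 + 24249.6 = 28726.1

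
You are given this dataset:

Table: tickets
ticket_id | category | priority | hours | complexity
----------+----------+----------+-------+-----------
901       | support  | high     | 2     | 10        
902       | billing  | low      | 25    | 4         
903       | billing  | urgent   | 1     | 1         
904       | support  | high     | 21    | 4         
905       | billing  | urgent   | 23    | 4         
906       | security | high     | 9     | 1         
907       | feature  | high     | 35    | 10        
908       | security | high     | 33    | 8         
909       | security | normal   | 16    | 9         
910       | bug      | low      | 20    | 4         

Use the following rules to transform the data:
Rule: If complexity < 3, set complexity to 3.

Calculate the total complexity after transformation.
59

Step 1: 2 records have complexity < 3
Step 2: These records originally summed to 2
Step 3: After setting to minimum: 2 × 3 = 6
Step 4: Unaffected records sum: 53
Step 5: Final sum = 6 + 53 = 59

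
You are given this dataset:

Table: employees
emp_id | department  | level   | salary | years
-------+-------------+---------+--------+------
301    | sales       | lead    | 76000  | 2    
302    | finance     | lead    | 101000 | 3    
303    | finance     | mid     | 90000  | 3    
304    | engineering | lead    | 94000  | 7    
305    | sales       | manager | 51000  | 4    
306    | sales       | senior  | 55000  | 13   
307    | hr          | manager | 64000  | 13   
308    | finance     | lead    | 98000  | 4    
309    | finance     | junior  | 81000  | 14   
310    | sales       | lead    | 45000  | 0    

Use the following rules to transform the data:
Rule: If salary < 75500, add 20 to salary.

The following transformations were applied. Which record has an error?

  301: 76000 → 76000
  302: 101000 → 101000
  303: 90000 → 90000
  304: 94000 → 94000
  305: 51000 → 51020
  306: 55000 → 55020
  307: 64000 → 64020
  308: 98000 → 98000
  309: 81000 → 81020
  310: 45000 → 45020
Record 309 has an error. The correct transformed value should be 81000, not 81020.

Step 1: Check each record against the rule
Step 2: Record 309 has salary = 81000
Step 3: Since 81000 >= 75500, the bonus should not have been applied
Step 4: Correct value = 81000, but claimed value = 81020
Conclusion: Record 309 has the error.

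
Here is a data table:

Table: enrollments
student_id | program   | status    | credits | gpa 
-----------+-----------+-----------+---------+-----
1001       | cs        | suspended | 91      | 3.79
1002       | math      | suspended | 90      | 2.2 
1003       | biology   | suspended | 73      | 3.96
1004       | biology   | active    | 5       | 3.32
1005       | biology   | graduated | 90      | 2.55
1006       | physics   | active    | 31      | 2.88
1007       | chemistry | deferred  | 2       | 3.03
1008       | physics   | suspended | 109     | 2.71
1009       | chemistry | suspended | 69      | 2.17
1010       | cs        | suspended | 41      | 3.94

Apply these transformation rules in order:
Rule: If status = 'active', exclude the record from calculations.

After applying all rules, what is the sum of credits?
565

Step 1: Identify records where status = 'active'
Step 2: The excluded records sum to 36
Step 3: Original total credits = 601
Step 4: Remaining total = 601 - 36 = 565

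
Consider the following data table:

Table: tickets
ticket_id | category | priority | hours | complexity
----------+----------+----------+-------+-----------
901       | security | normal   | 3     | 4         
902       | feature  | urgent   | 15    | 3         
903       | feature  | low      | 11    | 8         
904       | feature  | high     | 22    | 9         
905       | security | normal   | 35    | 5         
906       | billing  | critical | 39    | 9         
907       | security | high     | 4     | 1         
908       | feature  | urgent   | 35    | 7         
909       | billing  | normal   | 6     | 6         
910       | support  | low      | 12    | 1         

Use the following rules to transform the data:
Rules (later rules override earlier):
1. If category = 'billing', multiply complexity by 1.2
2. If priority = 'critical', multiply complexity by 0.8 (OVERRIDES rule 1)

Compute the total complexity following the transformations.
52.4

Step 1: Rule 2 takes priority for records with priority = 'critical'
  - 1 records: 9 × 0.8 = 7.2
Step 2: Rule 1 applies to remaining records with category = 'billing'
  - 1 records: 6 × 1.2 = 7.2
Step 3: Other records unchanged: 38
Step 4: Final sum = 7.2 + 7.2 + 38 = 52.4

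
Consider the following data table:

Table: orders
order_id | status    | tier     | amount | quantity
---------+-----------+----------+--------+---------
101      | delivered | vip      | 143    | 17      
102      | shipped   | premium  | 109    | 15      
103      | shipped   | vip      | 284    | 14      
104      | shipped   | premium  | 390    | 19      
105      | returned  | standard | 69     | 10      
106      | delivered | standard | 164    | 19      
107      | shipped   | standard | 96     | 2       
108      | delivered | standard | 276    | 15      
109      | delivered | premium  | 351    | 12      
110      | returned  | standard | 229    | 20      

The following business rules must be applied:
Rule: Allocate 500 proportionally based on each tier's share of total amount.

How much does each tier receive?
premium: 201.33, standard: 197.54, vip: 101.14

Step 1: Calculate total amount = 2111
Step 2: Calculate each tier's proportion:
  premium: 850/2111 = 40.27% → 201.33
  standard: 834/2111 = 39.51% → 197.54
  vip: 427/2111 = 20.23% → 101.14
Step 3: Verify: sum of allocations ≈ 500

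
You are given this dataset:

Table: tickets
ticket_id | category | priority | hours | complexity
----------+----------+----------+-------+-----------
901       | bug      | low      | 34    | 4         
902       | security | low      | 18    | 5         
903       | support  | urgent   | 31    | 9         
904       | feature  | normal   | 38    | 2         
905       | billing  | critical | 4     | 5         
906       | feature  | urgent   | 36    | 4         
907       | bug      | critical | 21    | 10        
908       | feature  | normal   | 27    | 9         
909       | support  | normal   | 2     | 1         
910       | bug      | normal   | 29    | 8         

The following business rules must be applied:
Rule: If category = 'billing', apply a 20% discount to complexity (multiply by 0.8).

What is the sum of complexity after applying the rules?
56.0

Step 1: Records with category = 'billing' have total complexity = 5
Step 2: Apply multiplier: 5 × 0.8 = 4.0
Step 3: Other records total: 52
Step 4: Final sum = 4.0 + 52 = 56.0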